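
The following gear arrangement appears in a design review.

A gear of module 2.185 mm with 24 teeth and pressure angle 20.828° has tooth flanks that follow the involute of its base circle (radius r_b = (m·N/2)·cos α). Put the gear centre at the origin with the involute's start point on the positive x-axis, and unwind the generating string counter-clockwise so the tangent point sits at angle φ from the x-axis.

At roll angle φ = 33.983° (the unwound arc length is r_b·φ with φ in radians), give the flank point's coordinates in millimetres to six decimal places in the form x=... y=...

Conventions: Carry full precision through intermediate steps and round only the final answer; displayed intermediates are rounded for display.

x=28.445356 y=1.645217

single-mesh involute tooth geometry (24T wheel at module 2.185)
pitch radius r_p = m·N/2 = 2.185·24/2 = 26.220000
base radius r_b = r_p·cos α = 26.220000·cos 20.828° = 24.506576
roll angle φ = 33.983° = 0.59311524 rad
x = r_b·(cos φ + φ·sin φ) = 28.445356
y = r_b·(sin φ − φ·cos φ) = 1.645217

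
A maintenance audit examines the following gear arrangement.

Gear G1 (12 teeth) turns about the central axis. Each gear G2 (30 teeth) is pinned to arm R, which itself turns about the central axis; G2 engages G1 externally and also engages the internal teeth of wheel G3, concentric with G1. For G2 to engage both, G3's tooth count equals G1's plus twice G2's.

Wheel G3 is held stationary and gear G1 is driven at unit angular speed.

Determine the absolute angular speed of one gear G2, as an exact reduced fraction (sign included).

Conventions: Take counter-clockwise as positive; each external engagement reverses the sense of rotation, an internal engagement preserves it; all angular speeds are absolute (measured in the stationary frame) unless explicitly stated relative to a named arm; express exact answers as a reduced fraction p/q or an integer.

planetary set (12T centre, 30T on arm, 72T internal) — Willis relation
ring teeth: 12 + 2·30 = 72
12(ω_sun−ω_arm) = −72(ω_ring−ω_arm),  ω_ring = 0, ω_sun = 1
12(1−ω_arm) = −72(0−ω_arm)  ⇒  84·ω_arm = 12  ⇒  ω_arm = 1/7
sun–planet mesh: 12·(1−1/7) = −30·(ω_p−ω_arm)  ⇒  ω_p−ω_arm = -12/35
ω_p = 1/7 − 12/35 = -1/5
exact speed ratio = -1/5

-1/5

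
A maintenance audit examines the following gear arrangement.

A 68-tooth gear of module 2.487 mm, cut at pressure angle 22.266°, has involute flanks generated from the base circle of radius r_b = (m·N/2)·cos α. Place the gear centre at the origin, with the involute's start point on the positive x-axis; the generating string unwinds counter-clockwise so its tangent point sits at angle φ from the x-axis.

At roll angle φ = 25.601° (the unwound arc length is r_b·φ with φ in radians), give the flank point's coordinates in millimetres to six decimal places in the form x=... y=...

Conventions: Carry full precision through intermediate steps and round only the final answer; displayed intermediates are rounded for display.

x=85.678902 y=2.280797

topology: single-mesh involute geometry — m = 2.487, N = 68
pitch radius r_p = m·N/2 = 2.487·68/2 = 84.558000
base radius r_b = r_p·cos α = 84.558000·cos 22.266° = 78.252910
roll angle φ = 25.601° = 0.44682174 rad
x = r_b·(cos φ + φ·sin φ) = 85.678902
y = r_b·(sin φ − φ·cos φ) = 2.280797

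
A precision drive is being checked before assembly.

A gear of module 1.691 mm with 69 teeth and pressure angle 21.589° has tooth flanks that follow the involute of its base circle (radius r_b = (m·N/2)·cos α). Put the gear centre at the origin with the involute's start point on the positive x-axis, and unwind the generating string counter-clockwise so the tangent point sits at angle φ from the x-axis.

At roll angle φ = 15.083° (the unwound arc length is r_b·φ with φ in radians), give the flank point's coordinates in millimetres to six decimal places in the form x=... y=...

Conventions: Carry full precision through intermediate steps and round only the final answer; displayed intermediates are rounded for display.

x=56.094017 y=0.327594

topology: single-mesh involute geometry — m = 1.691, N = 69
pitch radius r_p = m·N/2 = 1.691·69/2 = 58.339500
base radius r_b = r_p·cos α = 58.339500·cos 21.589° = 54.246817
roll angle φ = 15.083° = 0.26324801 rad
x = r_b·(cos φ + φ·sin φ) = 56.094017
y = r_b·(sin φ − φ·cos φ) = 0.327594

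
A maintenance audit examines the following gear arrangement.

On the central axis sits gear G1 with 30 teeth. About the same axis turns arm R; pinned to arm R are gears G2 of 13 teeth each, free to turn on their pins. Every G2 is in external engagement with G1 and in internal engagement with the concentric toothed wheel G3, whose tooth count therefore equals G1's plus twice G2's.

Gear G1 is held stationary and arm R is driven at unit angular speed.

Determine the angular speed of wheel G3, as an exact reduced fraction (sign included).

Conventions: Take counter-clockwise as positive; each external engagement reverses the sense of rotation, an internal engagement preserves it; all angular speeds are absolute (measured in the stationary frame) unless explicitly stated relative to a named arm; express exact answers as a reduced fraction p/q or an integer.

43/28

class = planetary set [G3 = 30+2·13 = 56; Willis about the carrier]
ring teeth: 30 + 2·13 = 56
30(ω_sun−ω_arm) = −56(ω_ring−ω_arm),  ω_sun = 0, ω_arm = 1
ω_ring = 1 − (30/56)(0−1) = 43/28
exact speed ratio = 43/28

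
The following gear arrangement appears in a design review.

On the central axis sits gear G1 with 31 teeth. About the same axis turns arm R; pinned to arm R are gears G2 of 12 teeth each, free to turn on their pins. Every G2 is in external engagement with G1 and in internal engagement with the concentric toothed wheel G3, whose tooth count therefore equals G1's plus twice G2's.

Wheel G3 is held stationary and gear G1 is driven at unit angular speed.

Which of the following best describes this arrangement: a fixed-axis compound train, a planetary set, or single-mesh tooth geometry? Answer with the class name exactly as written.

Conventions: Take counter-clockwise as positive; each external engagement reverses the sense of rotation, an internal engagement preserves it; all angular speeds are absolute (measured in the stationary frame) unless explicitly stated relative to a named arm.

planetary set

class = planetary set [G3 = 31+2·12 = 55; Willis about the carrier]
classification: planetary set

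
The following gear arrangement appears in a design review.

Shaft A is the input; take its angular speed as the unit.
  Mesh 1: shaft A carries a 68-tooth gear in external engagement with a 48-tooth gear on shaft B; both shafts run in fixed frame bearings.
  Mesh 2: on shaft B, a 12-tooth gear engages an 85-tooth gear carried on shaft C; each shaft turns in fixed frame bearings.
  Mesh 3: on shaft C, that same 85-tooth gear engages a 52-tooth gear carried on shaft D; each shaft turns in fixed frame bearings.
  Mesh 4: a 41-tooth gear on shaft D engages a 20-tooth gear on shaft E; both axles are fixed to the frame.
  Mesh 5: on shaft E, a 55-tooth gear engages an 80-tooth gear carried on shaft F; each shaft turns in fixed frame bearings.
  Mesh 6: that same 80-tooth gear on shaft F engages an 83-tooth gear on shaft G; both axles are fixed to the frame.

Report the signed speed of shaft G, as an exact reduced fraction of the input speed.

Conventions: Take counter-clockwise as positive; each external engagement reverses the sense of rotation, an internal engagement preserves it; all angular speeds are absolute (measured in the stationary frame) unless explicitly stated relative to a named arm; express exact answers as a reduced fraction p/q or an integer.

7667/17264

6-mesh fixed-axis compound train (all bearings frame-fixed)
mesh 1 [68T→48T]: |ω|/ω_in = 1×68/48 = 17/12, sense flips to −
mesh 2 [12T→85T]: |ω|/ω_in = (17/12)×12/85 = 1/5, sense flips to +
mesh 3 [85T→52T]: |ω|/ω_in = (1/5)×85/52 = 17/52, sense flips to −
mesh 4 [41T→20T]: |ω|/ω_in = (17/52)×41/20 = 697/1040, sense flips to +
mesh 5 [55T→80T]: |ω|/ω_in = (697/1040)×55/80 = 7667/16640, sense flips to −
mesh 6 [80T→83T]: |ω|/ω_in = (7667/16640)×80/83 = 7667/17264, sense flips to +
signed output speed (× input speed) = 7667/17264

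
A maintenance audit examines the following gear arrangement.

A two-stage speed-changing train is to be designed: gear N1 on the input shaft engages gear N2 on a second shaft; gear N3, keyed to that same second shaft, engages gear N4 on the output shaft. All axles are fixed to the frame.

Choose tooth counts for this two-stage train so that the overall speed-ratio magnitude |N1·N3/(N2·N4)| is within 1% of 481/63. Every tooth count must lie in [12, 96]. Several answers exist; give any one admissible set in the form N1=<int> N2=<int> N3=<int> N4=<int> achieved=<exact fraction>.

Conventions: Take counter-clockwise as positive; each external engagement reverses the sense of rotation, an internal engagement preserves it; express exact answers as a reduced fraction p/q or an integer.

topology: fixed-axis compound train — 2 stages, target 481/63
target = 481/63 in lowest terms: an exact hit needs N1·N3 = k·481 and N2·N4 = k·63 for one integer k, every count in [12, 96]; additionally prefer no 1:1 stage (N1 ≠ N2, N3 ≠ N4)
k = 1…3: no 1:1-free in-range split of k·481 and k·63 into factor pairs; take k = 4
k = 4: N1·N3 = 1924 = 26·74, N2·N4 = 252 = 12·21
achieved = 26·74/(12·21) = 481/63; |achieved − target| = 0 ≤ 481/6300 ✓

N1=26 N2=12 N3=74 N4=21 achieved=481/63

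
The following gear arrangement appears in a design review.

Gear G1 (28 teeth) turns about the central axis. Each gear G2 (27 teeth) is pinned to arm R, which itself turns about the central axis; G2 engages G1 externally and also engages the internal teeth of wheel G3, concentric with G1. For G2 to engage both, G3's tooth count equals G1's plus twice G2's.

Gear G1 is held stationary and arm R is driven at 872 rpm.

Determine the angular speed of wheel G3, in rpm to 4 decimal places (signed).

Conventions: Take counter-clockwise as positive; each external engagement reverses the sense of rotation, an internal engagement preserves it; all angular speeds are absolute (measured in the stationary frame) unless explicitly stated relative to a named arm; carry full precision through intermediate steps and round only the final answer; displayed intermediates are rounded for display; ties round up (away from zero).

planetary set (28T centre, 27T on arm, 82T internal) — Willis relation
normalise by the input: solve with ω_arm = 1, then scale by 872 rpm
ring teeth: 28 + 2·27 = 82
28(ω_sun−ω_arm) = −82(ω_ring−ω_arm),  ω_sun = 0, ω_arm = 1
ω_ring = 1 − (28/82)(0−1) = 55/41
scale: ω_ring = 55/41 × 872 rpm = +1169.7561 rpm

+1169.7561 rpm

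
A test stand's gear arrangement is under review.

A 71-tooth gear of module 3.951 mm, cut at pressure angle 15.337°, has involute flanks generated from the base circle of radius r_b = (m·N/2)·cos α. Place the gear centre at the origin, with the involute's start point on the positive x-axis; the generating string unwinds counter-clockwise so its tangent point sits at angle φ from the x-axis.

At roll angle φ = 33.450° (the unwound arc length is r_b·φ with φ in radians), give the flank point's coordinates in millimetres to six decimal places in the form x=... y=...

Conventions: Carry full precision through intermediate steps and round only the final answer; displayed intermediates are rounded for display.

x=156.389768 y=8.669832

single-mesh involute tooth geometry (71T wheel at module 3.951)
pitch radius r_p = m·N/2 = 3.951·71/2 = 140.260500
base radius r_b = r_p·cos α = 140.260500·cos 15.337° = 135.265377
roll angle φ = 33.450° = 0.58381263 rad
x = r_b·(cos φ + φ·sin φ) = 156.389768
y = r_b·(sin φ − φ·cos φ) = 8.669832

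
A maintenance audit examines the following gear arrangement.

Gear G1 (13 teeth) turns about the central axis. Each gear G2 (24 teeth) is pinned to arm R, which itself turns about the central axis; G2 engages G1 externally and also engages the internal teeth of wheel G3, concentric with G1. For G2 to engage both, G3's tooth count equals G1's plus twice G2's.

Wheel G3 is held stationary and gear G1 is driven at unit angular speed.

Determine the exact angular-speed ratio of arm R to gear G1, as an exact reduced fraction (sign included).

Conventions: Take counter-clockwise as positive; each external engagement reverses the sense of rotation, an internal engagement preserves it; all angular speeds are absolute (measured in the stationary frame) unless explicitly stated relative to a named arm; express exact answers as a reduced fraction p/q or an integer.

class = planetary set [G3 = 13+2·24 = 61; Willis about the carrier]
ring teeth: 13 + 2·24 = 61
13(ω_sun−ω_arm) = −61(ω_ring−ω_arm),  ω_ring = 0, ω_sun = 1
13(1−ω_arm) = −61(0−ω_arm)  ⇒  74·ω_arm = 13  ⇒  ω_arm = 13/74
ω_out/ω_in = 13/74

13/74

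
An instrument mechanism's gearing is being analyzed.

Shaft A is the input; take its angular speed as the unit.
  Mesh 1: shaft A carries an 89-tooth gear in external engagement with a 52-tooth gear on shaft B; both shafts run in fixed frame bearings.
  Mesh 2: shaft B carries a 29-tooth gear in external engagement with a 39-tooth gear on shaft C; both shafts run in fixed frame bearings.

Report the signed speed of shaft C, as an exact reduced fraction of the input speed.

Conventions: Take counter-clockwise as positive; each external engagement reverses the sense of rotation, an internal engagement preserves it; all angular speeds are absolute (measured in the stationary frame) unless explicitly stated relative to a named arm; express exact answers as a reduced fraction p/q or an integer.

2-mesh fixed-axis compound train (all bearings frame-fixed)
mesh 1 [89T→52T]: |ω|/ω_in = 1×89/52 = 89/52, sense flips to −
mesh 2 [29T→39T]: |ω|/ω_in = (89/52)×29/39 = 2581/2028, sense flips to +
signed output speed (× input speed) = 2581/2028

2581/2028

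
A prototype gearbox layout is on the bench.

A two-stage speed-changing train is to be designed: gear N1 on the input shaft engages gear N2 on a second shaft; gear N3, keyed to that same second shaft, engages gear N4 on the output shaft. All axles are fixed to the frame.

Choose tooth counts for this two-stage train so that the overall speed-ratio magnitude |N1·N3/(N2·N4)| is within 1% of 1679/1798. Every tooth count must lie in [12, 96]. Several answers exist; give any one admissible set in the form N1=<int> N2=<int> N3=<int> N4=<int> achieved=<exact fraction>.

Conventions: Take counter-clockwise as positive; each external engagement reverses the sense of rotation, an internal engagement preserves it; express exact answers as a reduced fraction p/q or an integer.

2-stage fixed-axis compound train for ratio 1679/1798
target = 1679/1798 in lowest terms: an exact hit needs N1·N3 = k·1679 and N2·N4 = k·1798 for one integer k, every count in [12, 96]; additionally prefer no 1:1 stage (N1 ≠ N2, N3 ≠ N4)
k = 1: N1·N3 = 1679 = 23·73, N2·N4 = 1798 = 29·62
achieved = 23·73/(29·62) = 1679/1798; |achieved − target| = 0 ≤ 1679/179800 ✓

N1=23 N2=29 N3=73 N4=62 achieved=1679/1798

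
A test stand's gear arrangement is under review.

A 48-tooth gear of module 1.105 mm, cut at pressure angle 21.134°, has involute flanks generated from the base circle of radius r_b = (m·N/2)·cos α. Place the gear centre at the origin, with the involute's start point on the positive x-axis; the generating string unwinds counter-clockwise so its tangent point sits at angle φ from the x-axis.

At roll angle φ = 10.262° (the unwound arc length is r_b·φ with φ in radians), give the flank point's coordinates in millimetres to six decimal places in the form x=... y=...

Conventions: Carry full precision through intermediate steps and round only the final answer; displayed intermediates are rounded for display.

x=25.129837 y=0.047222

class = single-mesh tooth geometry [base-circle involute, m = 1.105, 48T]
pitch radius r_p = m·N/2 = 1.105·48/2 = 26.520000
base radius r_b = r_p·cos α = 26.520000·cos 21.134° = 24.736258
roll angle φ = 10.262° = 0.17910569 rad
x = r_b·(cos φ + φ·sin φ) = 25.129837
y = r_b·(sin φ − φ·cos φ) = 0.047222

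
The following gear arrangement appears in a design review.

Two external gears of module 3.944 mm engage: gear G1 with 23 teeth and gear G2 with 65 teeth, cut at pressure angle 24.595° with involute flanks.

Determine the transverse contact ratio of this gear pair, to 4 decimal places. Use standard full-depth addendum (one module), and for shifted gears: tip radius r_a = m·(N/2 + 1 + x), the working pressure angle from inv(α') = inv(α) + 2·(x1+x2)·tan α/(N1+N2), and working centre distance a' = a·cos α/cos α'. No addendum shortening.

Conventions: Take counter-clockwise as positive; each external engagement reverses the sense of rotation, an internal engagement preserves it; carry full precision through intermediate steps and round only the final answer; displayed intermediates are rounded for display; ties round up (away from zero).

1.5105

recognized (one external pair, fixed centres): single-mesh tooth geometry, m = 3.944, N1 = 23, N2 = 65
base radii: r_b1 = 41.240960, r_b2 = 116.550540
tip radii: r_a1 = 49.300000, r_a2 = 132.124000
no profile shift: α' = α, a' = a
action lengths: √(r_a1²−r_b1²) = 27.012463, √(r_a2²−r_b2²) = 62.231205
base pitch p_b = π·m·cos α = 11.266287
CR = (27.012463 + 62.231205 − 173.536000·sin 24.59500°)/11.266287 = 1.510501
contact ratio ≈ 1.5105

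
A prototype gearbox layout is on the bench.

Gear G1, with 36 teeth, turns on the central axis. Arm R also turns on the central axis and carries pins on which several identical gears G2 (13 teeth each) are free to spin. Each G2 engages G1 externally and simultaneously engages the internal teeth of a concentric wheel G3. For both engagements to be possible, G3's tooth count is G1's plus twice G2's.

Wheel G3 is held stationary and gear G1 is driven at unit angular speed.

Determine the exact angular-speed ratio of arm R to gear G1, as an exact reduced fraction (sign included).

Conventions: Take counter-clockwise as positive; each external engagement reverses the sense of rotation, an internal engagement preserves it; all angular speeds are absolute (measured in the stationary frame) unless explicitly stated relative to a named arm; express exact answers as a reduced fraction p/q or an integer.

18/49

planetary set (36T centre, 13T on arm, 62T internal) — Willis relation
ring teeth: 36 + 2·13 = 62
36(ω_sun−ω_arm) = −62(ω_ring−ω_arm),  ω_ring = 0, ω_sun = 1
36(1−ω_arm) = −62(0−ω_arm)  ⇒  98·ω_arm = 36  ⇒  ω_arm = 18/49
ω_out/ω_in = 18/49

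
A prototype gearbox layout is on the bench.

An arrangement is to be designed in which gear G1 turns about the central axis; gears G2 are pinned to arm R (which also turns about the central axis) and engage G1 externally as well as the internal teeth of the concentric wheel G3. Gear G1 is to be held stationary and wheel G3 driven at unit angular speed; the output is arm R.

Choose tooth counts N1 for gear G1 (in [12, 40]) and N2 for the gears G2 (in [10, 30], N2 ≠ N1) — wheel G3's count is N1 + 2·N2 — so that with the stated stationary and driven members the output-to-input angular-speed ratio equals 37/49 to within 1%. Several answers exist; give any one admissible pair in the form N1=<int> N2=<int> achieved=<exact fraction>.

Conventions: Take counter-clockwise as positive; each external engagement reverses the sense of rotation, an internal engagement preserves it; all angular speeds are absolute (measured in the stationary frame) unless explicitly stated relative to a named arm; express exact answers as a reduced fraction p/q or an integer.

N1=24 N2=25 achieved=37/49

design class (target 37/49): planetary set
Willis with ω_sun = 0: ω_arm/ω_ring = N3/(N1+N3); set equal to 37/49  ⇒  N3/N1 = (37/49)/(1 − 37/49) = 37/12
N3 = N1 + 2·N2  ⇒  N2/N1 = (N3/N1 − 1)/2 = (37/12 − 1)/2 = 25/24
smallest multiple with N1 ≥ 12 and N2 ≥ 10: k = 1  ⇒  N1 = 1·24 = 24, N2 = 1·25 = 25 (N1 ≤ 40, N2 ≤ 30, N2 ≠ N1 ✓), N3 = 24 + 2·25 = 74
check: N3/(N1+N3) with N1 = 24, N3 = 74 gives 37/49; |achieved − target| = 0 ≤ 37/4900 ✓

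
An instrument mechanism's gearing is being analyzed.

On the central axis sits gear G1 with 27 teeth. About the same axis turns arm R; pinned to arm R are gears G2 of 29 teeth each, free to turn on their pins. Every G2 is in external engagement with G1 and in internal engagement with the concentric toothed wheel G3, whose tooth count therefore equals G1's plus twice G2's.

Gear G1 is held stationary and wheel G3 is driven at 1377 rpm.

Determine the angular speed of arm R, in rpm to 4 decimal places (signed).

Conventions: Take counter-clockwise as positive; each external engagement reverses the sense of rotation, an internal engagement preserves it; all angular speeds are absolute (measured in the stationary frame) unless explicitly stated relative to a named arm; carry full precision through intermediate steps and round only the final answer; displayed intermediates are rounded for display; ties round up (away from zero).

recognized (axles ride arm R): planetary set, 27/29/85 teeth
normalise by the input: solve with ω_ring = 1, then scale by 1377 rpm
ring teeth: 27 + 2·29 = 85
27(ω_sun−ω_arm) = −85(ω_ring−ω_arm),  ω_sun = 0, ω_ring = 1
27(0−ω_arm) = −85(1−ω_arm)  ⇒  112·ω_arm = 85  ⇒  ω_arm = 85/112
scale: ω_arm = 85/112 × 1377 rpm = +1045.0446 rpm

+1045.0446 rpm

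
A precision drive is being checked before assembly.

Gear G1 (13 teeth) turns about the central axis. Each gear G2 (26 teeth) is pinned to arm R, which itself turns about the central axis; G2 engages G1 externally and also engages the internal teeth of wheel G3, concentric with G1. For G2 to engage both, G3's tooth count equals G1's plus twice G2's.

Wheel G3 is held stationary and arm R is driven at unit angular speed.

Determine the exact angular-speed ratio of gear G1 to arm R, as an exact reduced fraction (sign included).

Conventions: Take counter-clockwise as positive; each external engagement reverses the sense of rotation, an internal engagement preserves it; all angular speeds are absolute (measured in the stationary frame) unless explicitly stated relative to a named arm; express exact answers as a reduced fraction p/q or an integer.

topology: planetary set — G1 13T / G2 26T / G3 65T, arm = carrier (Willis)
ring teeth: 13 + 2·26 = 65
13(ω_sun−ω_arm) = −65(ω_ring−ω_arm),  ω_ring = 0, ω_arm = 1
ω_sun = 1 − (65/13)(0−1) = 6
ω_out/ω_in = 6

6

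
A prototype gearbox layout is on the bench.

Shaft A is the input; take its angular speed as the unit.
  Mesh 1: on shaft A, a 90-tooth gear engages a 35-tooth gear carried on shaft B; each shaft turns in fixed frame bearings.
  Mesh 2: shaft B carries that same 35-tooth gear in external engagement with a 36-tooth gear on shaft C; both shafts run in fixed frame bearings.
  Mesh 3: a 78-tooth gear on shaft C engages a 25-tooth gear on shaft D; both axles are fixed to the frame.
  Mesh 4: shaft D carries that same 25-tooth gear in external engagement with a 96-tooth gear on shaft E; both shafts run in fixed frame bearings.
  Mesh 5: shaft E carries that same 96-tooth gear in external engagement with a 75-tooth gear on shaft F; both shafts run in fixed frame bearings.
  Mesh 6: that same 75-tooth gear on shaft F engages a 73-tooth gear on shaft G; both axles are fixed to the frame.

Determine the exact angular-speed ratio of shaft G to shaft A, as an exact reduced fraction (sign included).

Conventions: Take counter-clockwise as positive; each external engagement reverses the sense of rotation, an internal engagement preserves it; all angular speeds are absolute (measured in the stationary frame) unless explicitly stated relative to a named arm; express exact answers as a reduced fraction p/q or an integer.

class = fixed-axis compound train [6 meshes; 6 ratios multiply, 6 sense flips]
mesh 1 [90T→35T]: running ratio 18/7, sense −
mesh 2 [35T→36T]: running ratio 5/2, sense +
mesh 3 [78T→25T]: running ratio 39/5, sense −
mesh 4 [25T→96T]: running ratio 65/32, sense +
mesh 5 [96T→75T]: running ratio 13/5, sense −
mesh 6 [75T→73T]: running ratio 195/73, sense +
ω_out/ω_in = 195/73

195/73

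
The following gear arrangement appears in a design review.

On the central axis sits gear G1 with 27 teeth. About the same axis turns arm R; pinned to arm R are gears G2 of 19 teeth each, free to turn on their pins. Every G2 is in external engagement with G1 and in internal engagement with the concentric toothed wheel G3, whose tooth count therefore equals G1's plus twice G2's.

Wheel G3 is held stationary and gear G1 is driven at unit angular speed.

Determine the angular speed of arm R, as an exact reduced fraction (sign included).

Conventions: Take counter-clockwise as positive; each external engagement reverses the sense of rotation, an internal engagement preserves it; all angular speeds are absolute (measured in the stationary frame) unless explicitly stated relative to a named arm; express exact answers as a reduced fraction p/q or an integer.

27/92

class = planetary set [G3 = 27+2·19 = 65; Willis about the carrier]
ring teeth: 27 + 2·19 = 65
27(ω_sun−ω_arm) = −65(ω_ring−ω_arm),  ω_ring = 0, ω_sun = 1
27(1−ω_arm) = −65(0−ω_arm)  ⇒  92·ω_arm = 27  ⇒  ω_arm = 27/92
exact speed ratio = 27/92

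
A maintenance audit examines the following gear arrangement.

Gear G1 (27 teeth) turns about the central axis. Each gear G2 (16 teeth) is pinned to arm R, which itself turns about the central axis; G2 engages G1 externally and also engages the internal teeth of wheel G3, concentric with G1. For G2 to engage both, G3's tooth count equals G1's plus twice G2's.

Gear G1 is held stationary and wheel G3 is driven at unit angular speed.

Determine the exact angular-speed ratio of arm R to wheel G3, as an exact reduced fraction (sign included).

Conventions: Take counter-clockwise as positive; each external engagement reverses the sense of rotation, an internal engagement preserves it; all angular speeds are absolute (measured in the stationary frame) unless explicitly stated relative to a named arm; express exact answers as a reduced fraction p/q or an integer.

topology: planetary set — G1 27T / G2 16T / G3 59T, arm = carrier (Willis)
ring teeth: 27 + 2·16 = 59
27(ω_sun−ω_arm) = −59(ω_ring−ω_arm),  ω_sun = 0, ω_ring = 1
27(0−ω_arm) = −59(1−ω_arm)  ⇒  86·ω_arm = 59  ⇒  ω_arm = 59/86
ω_out/ω_in = 59/86

59/86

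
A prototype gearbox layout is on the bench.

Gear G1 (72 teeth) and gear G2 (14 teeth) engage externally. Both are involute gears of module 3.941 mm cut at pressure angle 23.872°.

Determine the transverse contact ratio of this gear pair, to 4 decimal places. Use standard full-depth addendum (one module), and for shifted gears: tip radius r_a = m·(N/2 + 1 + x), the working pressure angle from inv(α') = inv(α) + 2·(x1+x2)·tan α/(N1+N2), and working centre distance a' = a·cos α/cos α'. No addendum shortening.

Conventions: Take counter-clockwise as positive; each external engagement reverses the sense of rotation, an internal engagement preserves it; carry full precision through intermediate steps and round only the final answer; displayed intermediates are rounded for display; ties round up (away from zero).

single-mesh involute tooth geometry (72T engaging 14T at module 3.941)
base radii: r_b1 = 129.738769, r_b2 = 25.226983
tip radii: r_a1 = 145.817000, r_a2 = 31.528000
no profile shift: α' = α, a' = a
action lengths: √(r_a1²−r_b1²) = 66.561621, √(r_a2²−r_b2²) = 18.910688
base pitch p_b = π·m·cos α = 11.321843
CR = (66.561621 + 18.910688 − 169.463000·sin 23.87200°)/11.321843 = 1.491941
contact ratio ≈ 1.4919

1.4919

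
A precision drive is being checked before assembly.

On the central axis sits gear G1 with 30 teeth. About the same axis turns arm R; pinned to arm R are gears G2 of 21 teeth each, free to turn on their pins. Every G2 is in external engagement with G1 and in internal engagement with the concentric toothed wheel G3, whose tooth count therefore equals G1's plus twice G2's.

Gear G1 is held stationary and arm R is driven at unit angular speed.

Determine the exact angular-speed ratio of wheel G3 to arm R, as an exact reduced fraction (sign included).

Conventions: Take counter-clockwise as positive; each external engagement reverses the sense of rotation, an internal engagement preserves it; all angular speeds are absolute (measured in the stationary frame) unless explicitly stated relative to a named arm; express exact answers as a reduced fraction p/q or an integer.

class = planetary set [G3 = 30+2·21 = 72; Willis about the carrier]
ring teeth: 30 + 2·21 = 72
30(ω_sun−ω_arm) = −72(ω_ring−ω_arm),  ω_sun = 0, ω_arm = 1
ω_ring = 1 − (30/72)(0−1) = 17/12
ω_out/ω_in = 17/12

17/12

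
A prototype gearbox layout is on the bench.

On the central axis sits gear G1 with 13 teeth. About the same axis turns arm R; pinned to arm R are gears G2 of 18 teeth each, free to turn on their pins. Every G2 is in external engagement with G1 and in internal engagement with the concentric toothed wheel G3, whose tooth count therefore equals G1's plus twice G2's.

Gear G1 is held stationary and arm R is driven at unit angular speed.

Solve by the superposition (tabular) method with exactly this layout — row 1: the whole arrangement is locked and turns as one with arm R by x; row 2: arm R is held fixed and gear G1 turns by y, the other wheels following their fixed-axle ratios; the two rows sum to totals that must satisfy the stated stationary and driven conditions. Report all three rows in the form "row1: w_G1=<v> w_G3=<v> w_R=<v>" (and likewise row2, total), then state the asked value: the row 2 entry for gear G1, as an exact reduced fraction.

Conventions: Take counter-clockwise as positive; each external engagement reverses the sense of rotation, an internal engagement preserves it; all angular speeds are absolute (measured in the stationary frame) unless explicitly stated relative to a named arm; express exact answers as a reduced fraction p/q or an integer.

row1: w_G1=1 w_G3=1 w_R=1
row2: w_G1=-1 w_G3=13/49 w_R=0
total: w_G1=0 w_G3=62/49 w_R=1
asked value: -1

topology: planetary set — G1 13T / G2 18T / G3 49T, arm = carrier (Willis)
superposition row 1 [locked train]: every member turns x
row 2: sun turns y, ring = −(13/49)·y, arm 0
boundary: total ω_sun = x + y = 0 and total ω_arm = x = 1  ⇒  y = -1, x = 1
row 2 ring = −(13/49)·(-1) = 13/49
totals (row 1 + row 2): sun 1 + (-1) = 0, ring 1 + 13/49 = 62/49, arm 1 + 0 = 1
asked cell (row2, sun) = -1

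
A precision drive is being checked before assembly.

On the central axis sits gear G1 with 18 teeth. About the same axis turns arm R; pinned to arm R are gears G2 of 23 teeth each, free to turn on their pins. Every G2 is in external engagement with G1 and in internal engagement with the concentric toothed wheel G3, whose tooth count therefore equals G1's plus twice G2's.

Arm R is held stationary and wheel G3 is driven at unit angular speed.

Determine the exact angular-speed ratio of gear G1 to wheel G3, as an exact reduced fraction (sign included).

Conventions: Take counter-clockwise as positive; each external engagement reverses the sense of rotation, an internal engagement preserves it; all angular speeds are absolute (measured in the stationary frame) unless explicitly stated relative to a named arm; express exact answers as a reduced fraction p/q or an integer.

-32/9

topology: planetary set — G1 18T / G2 23T / G3 64T, arm = carrier (Willis)
ring teeth: 18 + 2·23 = 64
18(ω_sun−ω_arm) = −64(ω_ring−ω_arm),  ω_arm = 0, ω_ring = 1
ω_sun = 0 − (64/18)(1−0) = -32/9
ω_out/ω_in = -32/9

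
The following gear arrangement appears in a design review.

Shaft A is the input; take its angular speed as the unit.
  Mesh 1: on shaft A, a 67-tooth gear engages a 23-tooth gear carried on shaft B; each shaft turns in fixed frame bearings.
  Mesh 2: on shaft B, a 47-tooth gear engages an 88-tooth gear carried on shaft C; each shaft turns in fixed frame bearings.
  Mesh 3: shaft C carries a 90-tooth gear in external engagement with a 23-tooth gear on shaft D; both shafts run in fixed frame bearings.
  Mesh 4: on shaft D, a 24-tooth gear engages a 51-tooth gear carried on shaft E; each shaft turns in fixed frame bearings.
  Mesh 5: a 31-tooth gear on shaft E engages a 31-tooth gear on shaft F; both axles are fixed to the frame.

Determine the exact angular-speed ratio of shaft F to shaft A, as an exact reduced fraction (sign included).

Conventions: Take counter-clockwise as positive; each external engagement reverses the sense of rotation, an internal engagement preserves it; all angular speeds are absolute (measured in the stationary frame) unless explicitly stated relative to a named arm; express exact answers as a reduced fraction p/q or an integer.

class = fixed-axis compound train [5 meshes; 5 ratios multiply, 5 sense flips]
mesh 1 [67T→23T]: running ratio 67/23, sense −
mesh 2 [47T→88T]: running ratio 3149/2024, sense +
mesh 3 [90T→23T]: running ratio 141705/23276, sense −
mesh 4 [24T→51T]: running ratio 283410/98923, sense +
mesh 5 [31T→31T]: running ratio 283410/98923, sense −
ω_out/ω_in = -283410/98923

-283410/98923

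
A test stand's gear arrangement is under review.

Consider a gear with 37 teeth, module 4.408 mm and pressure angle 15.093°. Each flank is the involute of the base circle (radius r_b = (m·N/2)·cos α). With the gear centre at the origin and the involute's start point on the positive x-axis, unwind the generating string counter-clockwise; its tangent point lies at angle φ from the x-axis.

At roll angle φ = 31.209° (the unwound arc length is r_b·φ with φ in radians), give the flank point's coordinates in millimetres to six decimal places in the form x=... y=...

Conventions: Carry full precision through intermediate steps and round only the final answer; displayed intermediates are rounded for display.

x=89.563003 y=4.116968

topology: single-mesh involute geometry — m = 4.408, N = 37
pitch radius r_p = m·N/2 = 4.408·37/2 = 81.548000
base radius r_b = r_p·cos α = 81.548000·cos 15.093° = 78.734957
roll angle φ = 31.209° = 0.54469981 rad
x = r_b·(cos φ + φ·sin φ) = 89.563003
y = r_b·(sin φ − φ·cos φ) = 4.116968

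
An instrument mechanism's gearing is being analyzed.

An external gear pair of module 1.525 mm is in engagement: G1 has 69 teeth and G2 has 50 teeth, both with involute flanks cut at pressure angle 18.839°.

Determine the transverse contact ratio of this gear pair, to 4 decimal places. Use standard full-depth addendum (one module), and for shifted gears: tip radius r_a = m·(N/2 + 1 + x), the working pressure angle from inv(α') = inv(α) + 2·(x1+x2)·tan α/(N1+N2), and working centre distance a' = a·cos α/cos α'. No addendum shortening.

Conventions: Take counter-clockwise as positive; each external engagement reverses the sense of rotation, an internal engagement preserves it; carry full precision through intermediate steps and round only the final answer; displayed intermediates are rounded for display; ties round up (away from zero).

class = single-mesh tooth geometry [involute pair 69T × 50T, m = 1.525]
base radii: r_b1 = 49.794032, r_b2 = 36.082632
tip radii: r_a1 = 54.137500, r_a2 = 39.650000
no profile shift: α' = α, a' = a
action lengths: √(r_a1²−r_b1²) = 21.246725, √(r_a2²−r_b2²) = 16.436733
base pitch p_b = π·m·cos α = 4.534277
CR = (21.246725 + 16.436733 − 90.737500·sin 18.83900°)/4.534277 = 1.848897
contact ratio ≈ 1.8489

1.8489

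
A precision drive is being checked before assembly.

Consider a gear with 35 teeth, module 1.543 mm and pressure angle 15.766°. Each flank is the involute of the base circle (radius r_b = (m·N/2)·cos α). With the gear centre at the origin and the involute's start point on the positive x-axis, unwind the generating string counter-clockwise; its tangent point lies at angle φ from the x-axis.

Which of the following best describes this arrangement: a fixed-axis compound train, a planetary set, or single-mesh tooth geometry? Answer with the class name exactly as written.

single-mesh involute tooth geometry (35T wheel at module 1.543)
classification: single-mesh tooth geometry

single-mesh tooth geometry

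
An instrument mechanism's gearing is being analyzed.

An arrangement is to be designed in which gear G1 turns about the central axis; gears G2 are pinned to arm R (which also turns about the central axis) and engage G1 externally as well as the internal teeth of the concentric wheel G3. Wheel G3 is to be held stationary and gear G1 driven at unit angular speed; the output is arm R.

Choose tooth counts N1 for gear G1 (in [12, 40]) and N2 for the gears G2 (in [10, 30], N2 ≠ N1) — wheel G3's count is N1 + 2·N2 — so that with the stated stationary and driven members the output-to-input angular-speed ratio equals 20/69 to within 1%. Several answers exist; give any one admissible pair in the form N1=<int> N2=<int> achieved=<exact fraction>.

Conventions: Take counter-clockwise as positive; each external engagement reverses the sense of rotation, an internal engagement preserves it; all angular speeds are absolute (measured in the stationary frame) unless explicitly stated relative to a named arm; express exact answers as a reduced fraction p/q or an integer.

design class (target 20/69): planetary set
Willis with ω_ring = 0: ω_arm/ω_sun = N1/(N1+N3); set equal to 20/69  ⇒  N3/N1 = 1/(20/69) − 1 = 49/20
N3 = N1 + 2·N2  ⇒  N2/N1 = (N3/N1 − 1)/2 = (49/20 − 1)/2 = 29/40
smallest multiple with N1 ≥ 12 and N2 ≥ 10: k = 1  ⇒  N1 = 1·40 = 40, N2 = 1·29 = 29 (N1 ≤ 40, N2 ≤ 30, N2 ≠ N1 ✓), N3 = 40 + 2·29 = 98
check: N1/(N1+N3) with N1 = 40, N3 = 98 gives 20/69; |achieved − target| = 0 ≤ 1/345 ✓

N1=40 N2=29 achieved=20/69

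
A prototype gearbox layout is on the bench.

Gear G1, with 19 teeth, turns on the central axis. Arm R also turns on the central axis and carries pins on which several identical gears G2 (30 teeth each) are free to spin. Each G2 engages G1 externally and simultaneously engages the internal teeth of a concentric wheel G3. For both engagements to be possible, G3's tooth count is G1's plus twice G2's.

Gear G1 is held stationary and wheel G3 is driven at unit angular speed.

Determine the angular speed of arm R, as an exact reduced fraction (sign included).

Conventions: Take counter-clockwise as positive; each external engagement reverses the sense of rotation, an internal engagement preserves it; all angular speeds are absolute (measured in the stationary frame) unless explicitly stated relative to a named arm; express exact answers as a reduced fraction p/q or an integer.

79/98

class = planetary set [G3 = 19+2·30 = 79; Willis about the carrier]
ring teeth: 19 + 2·30 = 79
19(ω_sun−ω_arm) = −79(ω_ring−ω_arm),  ω_sun = 0, ω_ring = 1
19(0−ω_arm) = −79(1−ω_arm)  ⇒  98·ω_arm = 79  ⇒  ω_arm = 79/98
exact speed ratio = 79/98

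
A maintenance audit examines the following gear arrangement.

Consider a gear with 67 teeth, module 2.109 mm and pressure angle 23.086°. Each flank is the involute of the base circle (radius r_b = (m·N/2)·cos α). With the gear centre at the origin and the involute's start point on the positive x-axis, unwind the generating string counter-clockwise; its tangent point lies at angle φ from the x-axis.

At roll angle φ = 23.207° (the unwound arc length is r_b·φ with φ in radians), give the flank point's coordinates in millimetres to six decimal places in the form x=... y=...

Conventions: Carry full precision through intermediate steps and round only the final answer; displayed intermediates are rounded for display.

x=70.108164 y=1.416108

recognized (one wheel, involute flank): single-mesh tooth geometry, m = 2.109, N = 67
pitch radius r_p = m·N/2 = 2.109·67/2 = 70.651500
base radius r_b = r_p·cos α = 70.651500·cos 23.086° = 64.993540
roll angle φ = 23.207° = 0.40503856 rad
x = r_b·(cos φ + φ·sin φ) = 70.108164
y = r_b·(sin φ − φ·cos φ) = 1.416108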